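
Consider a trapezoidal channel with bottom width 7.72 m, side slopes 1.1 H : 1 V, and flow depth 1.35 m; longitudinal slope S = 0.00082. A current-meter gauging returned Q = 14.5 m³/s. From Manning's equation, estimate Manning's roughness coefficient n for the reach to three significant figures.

0.0255

A = (b + z·y)·y = (7.72 + 1.1×1.35)×1.35 = 12.43 m²
P = b + 2y√(1+z²) = 7.72 + 2×1.35×√(1+1.1²) = 11.73 m
R = A/P = 12.43/11.73 = 1.059 m
n = (1/Q)·A·R^(2/3)·S^(1/2) = (1/14.5) × 12.43 × 1.039 × 0.02864 = 0.02550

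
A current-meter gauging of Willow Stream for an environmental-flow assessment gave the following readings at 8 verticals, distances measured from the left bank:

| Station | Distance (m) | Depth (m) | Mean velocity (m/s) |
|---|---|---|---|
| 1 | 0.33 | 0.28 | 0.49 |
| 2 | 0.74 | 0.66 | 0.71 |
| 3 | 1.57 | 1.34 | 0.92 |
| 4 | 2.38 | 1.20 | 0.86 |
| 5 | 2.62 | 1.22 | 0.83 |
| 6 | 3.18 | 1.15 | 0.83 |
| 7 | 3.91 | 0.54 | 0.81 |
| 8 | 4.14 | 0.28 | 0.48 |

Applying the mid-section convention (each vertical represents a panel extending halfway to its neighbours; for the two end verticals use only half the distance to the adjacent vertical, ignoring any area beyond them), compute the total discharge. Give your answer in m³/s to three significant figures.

3.12 m³/s

w_1 = (0.74 − 0.33)/2 = 0.205 m; q_1 = 0.49 × 0.28 × 0.205 = 0.02813 m³/s
w_2 = (1.57 − 0.33)/2 = 0.62 m; q_2 = 0.71 × 0.66 × 0.62 = 0.2905 m³/s
w_3 = (2.38 − 0.74)/2 = 0.82 m; q_3 = 0.92 × 1.34 × 0.82 = 1.011 m³/s
w_4 = (2.62 − 1.57)/2 = 0.525 m; q_4 = 0.86 × 1.20 × 0.525 = 0.5418 m³/s
w_5 = (3.18 − 2.38)/2 = 0.4 m; q_5 = 0.83 × 1.22 × 0.4 = 0.4050 m³/s
w_6 = (3.91 − 2.62)/2 = 0.645 m; q_6 = 0.83 × 1.15 × 0.645 = 0.6157 m³/s
w_7 = (4.14 − 3.18)/2 = 0.48 m; q_7 = 0.81 × 0.54 × 0.48 = 0.2100 m³/s
w_8 = (4.14 − 3.91)/2 = 0.115 m; q_8 = 0.48 × 0.28 × 0.115 = 0.01546 m³/s
Q = Σ qᵢ = 3.117 m³/s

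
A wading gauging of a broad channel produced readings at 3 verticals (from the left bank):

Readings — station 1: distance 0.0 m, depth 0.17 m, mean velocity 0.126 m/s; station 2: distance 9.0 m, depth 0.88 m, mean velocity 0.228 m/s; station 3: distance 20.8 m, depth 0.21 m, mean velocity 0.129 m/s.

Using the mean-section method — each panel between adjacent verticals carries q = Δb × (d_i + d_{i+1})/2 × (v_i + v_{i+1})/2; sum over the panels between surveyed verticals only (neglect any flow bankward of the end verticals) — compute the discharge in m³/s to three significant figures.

Panel 1-2: Δb = 9 m, d̄ = (0.17+0.88)/2 = 0.525, v̄ = (0.126+0.228)/2 = 0.177 → q = 9×0.525×0.177 = 0.8363 m³/s
Panel 2-3: Δb = 11.8 m, d̄ = (0.88+0.21)/2 = 0.545, v̄ = (0.228+0.129)/2 = 0.1785 → q = 11.8×0.545×0.1785 = 1.148 m³/s
Q = Σ q = 1.984 m³/s

1.98 m³/s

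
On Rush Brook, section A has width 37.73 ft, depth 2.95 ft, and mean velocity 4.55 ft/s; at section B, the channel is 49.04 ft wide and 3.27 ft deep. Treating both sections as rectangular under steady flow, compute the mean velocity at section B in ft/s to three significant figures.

Q = A₁V₁ = (37.73×2.95) × 4.55 = 506.4 ft³/s
A₂ = 49.04 × 3.27 = 160.4 ft²
V₂ = Q/A₂ = 506.4/160.4 = 3.158 ft/s

3.16 ft/s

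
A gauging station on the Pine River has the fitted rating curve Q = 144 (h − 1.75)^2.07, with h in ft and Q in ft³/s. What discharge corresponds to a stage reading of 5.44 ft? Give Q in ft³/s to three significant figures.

Q = 144 × (5.44 − 1.75)^2.07 = 144 × 3.69^2.07 = 2148 ft³/s

2150 ft³/s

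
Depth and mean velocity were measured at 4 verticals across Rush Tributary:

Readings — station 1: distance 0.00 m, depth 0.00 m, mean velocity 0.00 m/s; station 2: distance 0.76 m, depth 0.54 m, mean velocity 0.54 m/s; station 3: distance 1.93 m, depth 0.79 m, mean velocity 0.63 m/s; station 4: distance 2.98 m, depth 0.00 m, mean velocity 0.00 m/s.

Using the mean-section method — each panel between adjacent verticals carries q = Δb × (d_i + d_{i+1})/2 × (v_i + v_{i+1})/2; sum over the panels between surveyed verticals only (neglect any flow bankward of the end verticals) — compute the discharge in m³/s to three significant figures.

Panel 1-2: Δb = 0.76 m, d̄ = (0.00+0.54)/2 = 0.27, v̄ = (0.00+0.54)/2 = 0.27 → q = 0.76×0.27×0.27 = 0.05540 m³/s
Panel 2-3: Δb = 1.17 m, d̄ = (0.54+0.79)/2 = 0.665, v̄ = (0.54+0.63)/2 = 0.585 → q = 1.17×0.665×0.585 = 0.4552 m³/s
Panel 3-4: Δb = 1.05 m, d̄ = (0.79+0.00)/2 = 0.395, v̄ = (0.63+0.00)/2 = 0.315 → q = 1.05×0.395×0.315 = 0.1306 m³/s
Q = Σ q = 0.6412 m³/s

0.641 m³/s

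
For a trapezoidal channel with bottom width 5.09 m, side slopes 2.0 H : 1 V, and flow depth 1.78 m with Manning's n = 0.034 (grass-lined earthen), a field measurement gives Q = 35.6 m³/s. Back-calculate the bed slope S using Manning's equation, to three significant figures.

0.00496

A = (b + z·y)·y = (5.09 + 2.0×1.78)×1.78 = 15.40 m²
P = b + 2y√(1+z²) = 5.09 + 2×1.78×√(1+2.0²) = 13.05 m
R = A/P = 15.40/13.05 = 1.180 m
S = (Q·n / (1·A·R^(2/3)))² = (35.6×0.034 / (1×15.40×1.117))² = 0.004957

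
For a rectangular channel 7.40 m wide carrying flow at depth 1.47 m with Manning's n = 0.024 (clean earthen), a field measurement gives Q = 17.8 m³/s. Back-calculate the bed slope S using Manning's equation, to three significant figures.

0.00144

A = b·y = 7.40 × 1.47 = 10.88 m²
P = b + 2y = 7.40 + 2×1.47 = 10.34 m
R = A/P = 10.88/10.34 = 1.052 m
S = (Q·n / (1·A·R^(2/3)))² = (17.8×0.024 / (1×10.88×1.034))² = 0.001441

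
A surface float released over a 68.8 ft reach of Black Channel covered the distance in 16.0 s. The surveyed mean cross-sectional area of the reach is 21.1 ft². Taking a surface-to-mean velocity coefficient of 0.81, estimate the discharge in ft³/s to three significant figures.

v_surface = L / t̄ = 68.8 / 16 = 4.300 ft/s
v_mean = 0.81 × 4.300 = 3.483 ft/s
Q = A × v_mean = 21.1 × 3.483 = 73.49 ft³/s

73.5 ft³/s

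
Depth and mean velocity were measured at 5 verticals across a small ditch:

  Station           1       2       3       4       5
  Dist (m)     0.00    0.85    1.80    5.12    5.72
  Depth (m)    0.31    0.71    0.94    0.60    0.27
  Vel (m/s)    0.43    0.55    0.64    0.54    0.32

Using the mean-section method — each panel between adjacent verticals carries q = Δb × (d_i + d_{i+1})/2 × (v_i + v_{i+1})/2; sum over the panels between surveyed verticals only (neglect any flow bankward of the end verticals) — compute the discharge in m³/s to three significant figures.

2.30 m³/s

Panel 1-2: Δb = 0.85 m, d̄ = (0.31+0.71)/2 = 0.51, v̄ = (0.43+0.55)/2 = 0.49 → q = 0.85×0.51×0.49 = 0.2124 m³/s
Panel 2-3: Δb = 0.95 m, d̄ = (0.71+0.94)/2 = 0.825, v̄ = (0.55+0.64)/2 = 0.595 → q = 0.95×0.825×0.595 = 0.4663 m³/s
Panel 3-4: Δb = 3.32 m, d̄ = (0.94+0.60)/2 = 0.77, v̄ = (0.64+0.54)/2 = 0.59 → q = 3.32×0.77×0.59 = 1.508 m³/s
Panel 4-5: Δb = 0.6 m, d̄ = (0.60+0.27)/2 = 0.435, v̄ = (0.54+0.32)/2 = 0.43 → q = 0.6×0.435×0.43 = 0.1122 m³/s
Q = Σ q = 2.299 m³/s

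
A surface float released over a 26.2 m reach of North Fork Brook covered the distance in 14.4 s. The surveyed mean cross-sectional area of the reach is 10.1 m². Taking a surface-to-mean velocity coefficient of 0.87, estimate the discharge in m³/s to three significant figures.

v_surface = L / t̄ = 26.2 / 14.4 = 1.819 m/s
v_mean = 0.87 × 1.819 = 1.583 m/s
Q = A × v_mean = 10.1 × 1.583 = 15.99 m³/s

16.0 m³/s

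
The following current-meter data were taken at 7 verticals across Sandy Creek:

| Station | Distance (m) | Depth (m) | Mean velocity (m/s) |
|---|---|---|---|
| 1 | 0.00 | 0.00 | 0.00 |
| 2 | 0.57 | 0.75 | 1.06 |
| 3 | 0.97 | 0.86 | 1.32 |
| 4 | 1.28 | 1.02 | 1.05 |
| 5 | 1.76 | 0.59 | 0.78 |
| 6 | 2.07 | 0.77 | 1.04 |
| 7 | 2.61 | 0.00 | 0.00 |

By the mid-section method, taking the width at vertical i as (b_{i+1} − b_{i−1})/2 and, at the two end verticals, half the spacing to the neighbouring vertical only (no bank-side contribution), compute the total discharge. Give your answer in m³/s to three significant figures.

1.73 m³/s

w_2 = (0.97 − 0.00)/2 = 0.485 m; q_2 = 1.06 × 0.75 × 0.485 = 0.3856 m³/s
w_3 = (1.28 − 0.57)/2 = 0.355 m; q_3 = 1.32 × 0.86 × 0.355 = 0.4030 m³/s
w_4 = (1.76 − 0.97)/2 = 0.395 m; q_4 = 1.05 × 1.02 × 0.395 = 0.4230 m³/s
w_5 = (2.07 − 1.28)/2 = 0.395 m; q_5 = 0.78 × 0.59 × 0.395 = 0.1818 m³/s
w_6 = (2.61 − 1.76)/2 = 0.425 m; q_6 = 1.04 × 0.77 × 0.425 = 0.3403 m³/s
Stations 1, 7 contribute zero (depth or velocity is 0).
Q = Σ qᵢ = 1.734 m³/s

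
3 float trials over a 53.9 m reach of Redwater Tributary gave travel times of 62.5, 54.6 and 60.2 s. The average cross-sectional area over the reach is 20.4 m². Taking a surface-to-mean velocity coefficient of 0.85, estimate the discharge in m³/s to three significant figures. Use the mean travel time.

t̄ = (62.5 + 54.6 + 60.2) / 3 = 59.1 s
v_surface = L / t̄ = 53.9 / 59.1 = 0.9120 m/s
v_mean = 0.85 × 0.9120 = 0.7752 m/s
Q = A × v_mean = 20.4 × 0.7752 = 15.81 m³/s

15.8 m³/s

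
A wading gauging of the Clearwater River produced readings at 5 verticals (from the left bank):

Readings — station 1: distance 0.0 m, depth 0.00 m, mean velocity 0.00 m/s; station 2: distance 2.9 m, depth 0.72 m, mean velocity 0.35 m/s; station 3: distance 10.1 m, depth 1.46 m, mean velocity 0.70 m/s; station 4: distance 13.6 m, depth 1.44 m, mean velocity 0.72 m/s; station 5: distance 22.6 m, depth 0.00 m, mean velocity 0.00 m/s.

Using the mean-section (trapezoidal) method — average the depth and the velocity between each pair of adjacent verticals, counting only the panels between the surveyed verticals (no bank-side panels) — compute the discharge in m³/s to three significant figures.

10.2 m³/s

Panel 1-2: Δb = 2.9 m, d̄ = (0.00+0.72)/2 = 0.36, v̄ = (0.00+0.35)/2 = 0.175 → q = 2.9×0.36×0.175 = 0.1827 m³/s
Panel 2-3: Δb = 7.2 m, d̄ = (0.72+1.46)/2 = 1.09, v̄ = (0.35+0.70)/2 = 0.525 → q = 7.2×1.09×0.525 = 4.120 m³/s
Panel 3-4: Δb = 3.5 m, d̄ = (1.46+1.44)/2 = 1.45, v̄ = (0.70+0.72)/2 = 0.71 → q = 3.5×1.45×0.71 = 3.603 m³/s
Panel 4-5: Δb = 9 m, d̄ = (1.44+0.00)/2 = 0.72, v̄ = (0.72+0.00)/2 = 0.36 → q = 9×0.72×0.36 = 2.333 m³/s
Q = Σ q = 10.24 m³/s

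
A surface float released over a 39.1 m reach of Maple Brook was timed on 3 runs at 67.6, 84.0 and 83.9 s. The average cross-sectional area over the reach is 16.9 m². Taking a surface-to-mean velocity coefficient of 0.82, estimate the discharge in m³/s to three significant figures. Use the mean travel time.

t̄ = (67.6 + 84.0 + 83.9) / 3 = 78.5 s
v_surface = L / t̄ = 39.1 / 78.5 = 0.4981 m/s
v_mean = 0.82 × 0.4981 = 0.4084 m/s
Q = A × v_mean = 16.9 × 0.4084 = 6.903 m³/s

6.90 m³/s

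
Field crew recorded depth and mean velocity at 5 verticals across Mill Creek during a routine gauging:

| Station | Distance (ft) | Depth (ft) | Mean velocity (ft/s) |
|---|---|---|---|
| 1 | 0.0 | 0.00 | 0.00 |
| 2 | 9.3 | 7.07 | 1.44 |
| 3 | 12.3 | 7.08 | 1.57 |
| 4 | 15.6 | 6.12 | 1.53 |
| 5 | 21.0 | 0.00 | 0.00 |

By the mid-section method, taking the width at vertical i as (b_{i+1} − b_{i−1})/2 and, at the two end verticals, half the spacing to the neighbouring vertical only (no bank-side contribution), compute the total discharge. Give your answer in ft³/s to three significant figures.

w_2 = (12.3 − 0.0)/2 = 6.15 ft; q_2 = 1.44 × 7.07 × 6.15 = 62.61 ft³/s
w_3 = (15.6 − 9.3)/2 = 3.15 ft; q_3 = 1.57 × 7.08 × 3.15 = 35.01 ft³/s
w_4 = (21.0 − 12.3)/2 = 4.35 ft; q_4 = 1.53 × 6.12 × 4.35 = 40.73 ft³/s
Stations 1, 5 contribute zero (depth or velocity is 0).
Q = Σ qᵢ = 138.4 ft³/s

138 ft³/s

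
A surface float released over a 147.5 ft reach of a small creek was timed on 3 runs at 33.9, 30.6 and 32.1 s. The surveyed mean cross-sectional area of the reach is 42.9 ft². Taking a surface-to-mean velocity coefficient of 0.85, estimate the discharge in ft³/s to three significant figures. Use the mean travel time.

167 ft³/s

t̄ = (33.9 + 30.6 + 32.1) / 3 = 32.2 s
v_surface = L / t̄ = 147.5 / 32.2 = 4.581 ft/s
v_mean = 0.85 × 4.581 = 3.894 ft/s
Q = A × v_mean = 42.9 × 3.894 = 167.0 ft³/s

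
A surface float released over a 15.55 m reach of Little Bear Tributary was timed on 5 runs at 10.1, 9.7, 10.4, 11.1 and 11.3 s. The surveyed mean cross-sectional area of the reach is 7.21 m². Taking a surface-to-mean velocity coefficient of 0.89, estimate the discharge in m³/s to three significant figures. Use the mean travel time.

t̄ = (10.1 + 9.7 + 10.4 + 11.1 + 11.3) / 5 = 10.52 s
v_surface = L / t̄ = 15.55 / 10.52 = 1.478 m/s
v_mean = 0.89 × 1.478 = 1.316 m/s
Q = A × v_mean = 7.21 × 1.316 = 9.485 m³/s

9.49 m³/s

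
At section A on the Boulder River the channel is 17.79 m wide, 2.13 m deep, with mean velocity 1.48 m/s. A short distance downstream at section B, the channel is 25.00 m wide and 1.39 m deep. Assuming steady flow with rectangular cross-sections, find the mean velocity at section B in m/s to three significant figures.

Q = A₁V₁ = (17.79×2.13) × 1.48 = 56.08 m³/s
A₂ = 25.00 × 1.39 = 34.75 m²
V₂ = Q/A₂ = 56.08/34.75 = 1.614 m/s

1.61 m/s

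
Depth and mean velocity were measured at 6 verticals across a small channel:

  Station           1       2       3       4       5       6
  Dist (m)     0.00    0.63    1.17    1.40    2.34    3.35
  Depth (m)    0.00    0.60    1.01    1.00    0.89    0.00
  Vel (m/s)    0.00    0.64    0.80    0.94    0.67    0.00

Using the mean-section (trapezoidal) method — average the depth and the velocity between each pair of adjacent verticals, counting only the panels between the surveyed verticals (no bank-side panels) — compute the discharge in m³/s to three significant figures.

Panel 1-2: Δb = 0.63 m, d̄ = (0.00+0.60)/2 = 0.3, v̄ = (0.00+0.64)/2 = 0.32 → q = 0.63×0.3×0.32 = 0.06048 m³/s
Panel 2-3: Δb = 0.54 m, d̄ = (0.60+1.01)/2 = 0.805, v̄ = (0.64+0.80)/2 = 0.72 → q = 0.54×0.805×0.72 = 0.3130 m³/s
Panel 3-4: Δb = 0.23 m, d̄ = (1.01+1.00)/2 = 1.005, v̄ = (0.80+0.94)/2 = 0.87 → q = 0.23×1.005×0.87 = 0.2011 m³/s
Panel 4-5: Δb = 0.94 m, d̄ = (1.00+0.89)/2 = 0.945, v̄ = (0.94+0.67)/2 = 0.805 → q = 0.94×0.945×0.805 = 0.7151 m³/s
Panel 5-6: Δb = 1.01 m, d̄ = (0.89+0.00)/2 = 0.445, v̄ = (0.67+0.00)/2 = 0.335 → q = 1.01×0.445×0.335 = 0.1506 m³/s
Q = Σ q = 1.440 m³/s

1.44 m³/s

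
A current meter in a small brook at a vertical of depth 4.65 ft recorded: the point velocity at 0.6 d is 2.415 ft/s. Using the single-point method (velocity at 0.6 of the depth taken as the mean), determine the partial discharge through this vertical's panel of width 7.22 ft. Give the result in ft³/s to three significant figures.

81.1 ft³/s

v̄ = v₀.₆ = 2.415 ft/s
q = v̄ × d × w = 2.415 × 4.65 × 7.22 = 81.08 ft³/s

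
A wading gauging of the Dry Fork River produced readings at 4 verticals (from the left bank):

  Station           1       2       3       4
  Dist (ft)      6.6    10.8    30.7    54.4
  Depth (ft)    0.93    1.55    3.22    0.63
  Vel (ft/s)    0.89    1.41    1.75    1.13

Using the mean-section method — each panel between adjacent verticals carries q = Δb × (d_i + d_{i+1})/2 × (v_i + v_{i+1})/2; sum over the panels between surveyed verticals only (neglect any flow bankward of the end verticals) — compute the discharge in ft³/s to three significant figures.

147 ft³/s

Panel 1-2: Δb = 4.2 ft, d̄ = (0.93+1.55)/2 = 1.24, v̄ = (0.89+1.41)/2 = 1.15 → q = 4.2×1.24×1.15 = 5.989 ft³/s
Panel 2-3: Δb = 19.9 ft, d̄ = (1.55+3.22)/2 = 2.385, v̄ = (1.41+1.75)/2 = 1.58 → q = 19.9×2.385×1.58 = 74.99 ft³/s
Panel 3-4: Δb = 23.7 ft, d̄ = (3.22+0.63)/2 = 1.925, v̄ = (1.75+1.13)/2 = 1.44 → q = 23.7×1.925×1.44 = 65.70 ft³/s
Q = Σ q = 146.7 ft³/s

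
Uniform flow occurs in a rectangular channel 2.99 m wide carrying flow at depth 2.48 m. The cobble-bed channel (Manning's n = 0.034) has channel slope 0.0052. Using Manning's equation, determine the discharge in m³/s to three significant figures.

15.0 m³/s

A = b·y = 2.99 × 2.48 = 7.415 m²
P = b + 2y = 2.99 + 2×2.48 = 7.950 m
R = A/P = 7.415/7.950 = 0.9327 m
Q = (1/n)·A·R^(2/3)·S^(1/2) = (1/0.034) × 7.415 × 0.9327^(2/3) × 0.0052^(1/2) = 15.01 m³/s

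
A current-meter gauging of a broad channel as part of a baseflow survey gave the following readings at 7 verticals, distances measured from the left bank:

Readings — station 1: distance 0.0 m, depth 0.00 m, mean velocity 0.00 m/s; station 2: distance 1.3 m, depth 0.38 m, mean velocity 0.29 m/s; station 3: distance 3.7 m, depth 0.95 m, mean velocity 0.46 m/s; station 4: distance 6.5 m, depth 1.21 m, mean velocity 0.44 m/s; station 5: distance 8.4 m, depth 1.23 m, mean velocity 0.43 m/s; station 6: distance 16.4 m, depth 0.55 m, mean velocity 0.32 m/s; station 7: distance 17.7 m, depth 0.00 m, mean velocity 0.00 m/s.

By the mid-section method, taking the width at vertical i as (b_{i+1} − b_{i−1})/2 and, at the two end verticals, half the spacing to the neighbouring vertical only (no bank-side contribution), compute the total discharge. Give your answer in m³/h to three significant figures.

21700 m³/h

w_2 = (3.7 − 0.0)/2 = 1.85 m; q_2 = 0.29 × 0.38 × 1.85 = 0.2039 m³/s
w_3 = (6.5 − 1.3)/2 = 2.6 m; q_3 = 0.46 × 0.95 × 2.6 = 1.136 m³/s
w_4 = (8.4 − 3.7)/2 = 2.35 m; q_4 = 0.44 × 1.21 × 2.35 = 1.251 m³/s
w_5 = (16.4 − 6.5)/2 = 4.95 m; q_5 = 0.43 × 1.23 × 4.95 = 2.618 m³/s
w_6 = (17.7 − 8.4)/2 = 4.65 m; q_6 = 0.32 × 0.55 × 4.65 = 0.8184 m³/s
Stations 1, 7 contribute zero (depth or velocity is 0).
Q = Σ qᵢ = 6.028 m³/s
= 6.028 × 3600 = 21700 m³/h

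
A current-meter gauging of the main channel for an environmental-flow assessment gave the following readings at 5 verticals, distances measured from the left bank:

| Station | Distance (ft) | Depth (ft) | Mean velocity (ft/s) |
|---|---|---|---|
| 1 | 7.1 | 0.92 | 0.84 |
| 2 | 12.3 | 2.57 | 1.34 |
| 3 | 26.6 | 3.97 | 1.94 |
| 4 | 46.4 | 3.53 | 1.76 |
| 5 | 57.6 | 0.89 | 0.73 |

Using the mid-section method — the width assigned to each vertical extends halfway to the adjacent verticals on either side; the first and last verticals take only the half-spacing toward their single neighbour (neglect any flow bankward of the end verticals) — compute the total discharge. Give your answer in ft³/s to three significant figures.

267 ft³/s

w_1 = (12.3 − 7.1)/2 = 2.6 ft; q_1 = 0.84 × 0.92 × 2.6 = 2.009 ft³/s
w_2 = (26.6 − 7.1)/2 = 9.75 ft; q_2 = 1.34 × 2.57 × 9.75 = 33.58 ft³/s
w_3 = (46.4 − 12.3)/2 = 17.05 ft; q_3 = 1.94 × 3.97 × 17.05 = 131.3 ft³/s
w_4 = (57.6 − 26.6)/2 = 15.5 ft; q_4 = 1.76 × 3.53 × 15.5 = 96.30 ft³/s
w_5 = (57.6 − 46.4)/2 = 5.6 ft; q_5 = 0.73 × 0.89 × 5.6 = 3.638 ft³/s
Q = Σ qᵢ = 266.8 ft³/s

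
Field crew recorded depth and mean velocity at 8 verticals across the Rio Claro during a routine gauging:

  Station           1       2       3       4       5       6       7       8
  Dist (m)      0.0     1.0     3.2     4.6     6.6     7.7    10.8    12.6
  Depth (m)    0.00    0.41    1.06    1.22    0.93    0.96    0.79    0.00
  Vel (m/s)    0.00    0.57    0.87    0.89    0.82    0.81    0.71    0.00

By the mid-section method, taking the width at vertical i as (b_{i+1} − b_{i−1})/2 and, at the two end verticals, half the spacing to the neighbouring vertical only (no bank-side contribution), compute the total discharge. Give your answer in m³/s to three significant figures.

8.07 m³/s

w_2 = (3.2 − 0.0)/2 = 1.6 m; q_2 = 0.57 × 0.41 × 1.6 = 0.3739 m³/s
w_3 = (4.6 − 1.0)/2 = 1.8 m; q_3 = 0.87 × 1.06 × 1.8 = 1.660 m³/s
w_4 = (6.6 − 3.2)/2 = 1.7 m; q_4 = 0.89 × 1.22 × 1.7 = 1.846 m³/s
w_5 = (7.7 − 4.6)/2 = 1.55 m; q_5 = 0.82 × 0.93 × 1.55 = 1.182 m³/s
w_6 = (10.8 − 6.6)/2 = 2.1 m; q_6 = 0.81 × 0.96 × 2.1 = 1.633 m³/s
w_7 = (12.6 − 7.7)/2 = 2.45 m; q_7 = 0.71 × 0.79 × 2.45 = 1.374 m³/s
Stations 1, 8 contribute zero (depth or velocity is 0).
Q = Σ qᵢ = 8.069 m³/s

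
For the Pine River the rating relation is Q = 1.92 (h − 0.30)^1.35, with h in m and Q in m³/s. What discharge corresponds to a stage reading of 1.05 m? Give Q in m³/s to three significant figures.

1.30 m³/s

Q = 1.92 × (1.05 − 0.30)^1.35 = 1.92 × 0.75^1.35 = 1.302 m³/s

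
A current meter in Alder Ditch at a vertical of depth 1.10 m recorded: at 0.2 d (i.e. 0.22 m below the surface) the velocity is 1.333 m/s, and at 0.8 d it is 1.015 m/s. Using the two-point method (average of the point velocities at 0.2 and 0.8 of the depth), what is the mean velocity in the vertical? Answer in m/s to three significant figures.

1.17 m/s

v̄ = (1.333 + 1.015) / 2 = 1.174 m/s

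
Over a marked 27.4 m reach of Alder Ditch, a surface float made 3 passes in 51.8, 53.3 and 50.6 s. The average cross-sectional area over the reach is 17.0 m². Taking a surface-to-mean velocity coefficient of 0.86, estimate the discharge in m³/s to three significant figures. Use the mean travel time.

7.72 m³/s

t̄ = (51.8 + 53.3 + 50.6) / 3 = 51.9 s
v_surface = L / t̄ = 27.4 / 51.9 = 0.5279 m/s
v_mean = 0.86 × 0.5279 = 0.4540 m/s
Q = A × v_mean = 17.0 × 0.4540 = 7.718 m³/s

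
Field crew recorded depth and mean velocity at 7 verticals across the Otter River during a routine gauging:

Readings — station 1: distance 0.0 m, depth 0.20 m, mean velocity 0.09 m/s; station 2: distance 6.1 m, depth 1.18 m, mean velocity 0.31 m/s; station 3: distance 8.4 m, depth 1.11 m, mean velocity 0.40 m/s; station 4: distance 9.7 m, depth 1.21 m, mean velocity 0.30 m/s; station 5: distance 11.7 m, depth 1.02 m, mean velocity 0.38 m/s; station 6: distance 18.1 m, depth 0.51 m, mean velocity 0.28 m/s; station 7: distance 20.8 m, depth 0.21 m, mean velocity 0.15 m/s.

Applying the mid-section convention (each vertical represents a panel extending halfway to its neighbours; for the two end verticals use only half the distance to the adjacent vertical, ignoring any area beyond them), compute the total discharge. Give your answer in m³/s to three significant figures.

5.31 m³/s

w_1 = (6.1 − 0.0)/2 = 3.05 m; q_1 = 0.09 × 0.20 × 3.05 = 0.05490 m³/s
w_2 = (8.4 − 0.0)/2 = 4.2 m; q_2 = 0.31 × 1.18 × 4.2 = 1.536 m³/s
w_3 = (9.7 − 6.1)/2 = 1.8 m; q_3 = 0.40 × 1.11 × 1.8 = 0.7992 m³/s
w_4 = (11.7 − 8.4)/2 = 1.65 m; q_4 = 0.30 × 1.21 × 1.65 = 0.5990 m³/s
w_5 = (18.1 − 9.7)/2 = 4.2 m; q_5 = 0.38 × 1.02 × 4.2 = 1.628 m³/s
w_6 = (20.8 − 11.7)/2 = 4.55 m; q_6 = 0.28 × 0.51 × 4.55 = 0.6497 m³/s
w_7 = (20.8 − 18.1)/2 = 1.35 m; q_7 = 0.15 × 0.21 × 1.35 = 0.04253 m³/s
Q = Σ qᵢ = 5.310 m³/s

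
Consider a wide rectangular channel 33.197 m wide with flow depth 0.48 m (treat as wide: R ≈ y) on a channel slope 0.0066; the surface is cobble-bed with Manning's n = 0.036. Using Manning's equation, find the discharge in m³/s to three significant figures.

22.0 m³/s

A = b·y = 33.197 × 0.48 = 15.93 m²
Wide channel: R ≈ y = 0.48 m
Q = (1/n)·A·R^(2/3)·S^(1/2) = (1/0.036) × 15.93 × 0.4800^(2/3) × 0.0066^(1/2) = 22.04 m³/s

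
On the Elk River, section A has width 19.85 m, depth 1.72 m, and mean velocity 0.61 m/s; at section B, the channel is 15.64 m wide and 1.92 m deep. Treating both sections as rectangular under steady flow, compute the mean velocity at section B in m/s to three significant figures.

Q = A₁V₁ = (19.85×1.72) × 0.61 = 20.83 m³/s
A₂ = 15.64 × 1.92 = 30.03 m²
V₂ = Q/A₂ = 20.83/30.03 = 0.6936 m/s

0.694 m/s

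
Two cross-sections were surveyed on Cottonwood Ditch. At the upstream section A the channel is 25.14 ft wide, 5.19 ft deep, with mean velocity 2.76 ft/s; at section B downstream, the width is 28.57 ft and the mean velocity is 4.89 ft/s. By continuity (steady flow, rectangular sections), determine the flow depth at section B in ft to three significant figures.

2.58 ft

Q = A₁V₁ = (25.14×5.19) × 2.76 = 360.1 ft³/s
d₂ = Q/(b₂ V₂) = 360.1/(28.57×4.89) = 2.578 ft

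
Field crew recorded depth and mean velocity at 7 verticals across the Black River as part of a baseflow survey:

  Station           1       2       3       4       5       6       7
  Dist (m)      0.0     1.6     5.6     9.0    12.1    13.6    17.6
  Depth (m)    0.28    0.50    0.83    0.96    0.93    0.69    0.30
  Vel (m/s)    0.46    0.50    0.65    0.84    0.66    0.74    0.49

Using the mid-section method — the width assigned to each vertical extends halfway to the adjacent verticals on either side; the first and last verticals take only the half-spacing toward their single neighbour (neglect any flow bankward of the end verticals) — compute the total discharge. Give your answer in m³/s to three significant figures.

8.53 m³/s

w_1 = (1.6 − 0.0)/2 = 0.8 m; q_1 = 0.46 × 0.28 × 0.8 = 0.1030 m³/s
w_2 = (5.6 − 0.0)/2 = 2.8 m; q_2 = 0.50 × 0.50 × 2.8 = 0.7000 m³/s
w_3 = (9.0 − 1.6)/2 = 3.7 m; q_3 = 0.65 × 0.83 × 3.7 = 1.996 m³/s
w_4 = (12.1 − 5.6)/2 = 3.25 m; q_4 = 0.84 × 0.96 × 3.25 = 2.621 m³/s
w_5 = (13.6 − 9.0)/2 = 2.3 m; q_5 = 0.66 × 0.93 × 2.3 = 1.412 m³/s
w_6 = (17.6 − 12.1)/2 = 2.75 m; q_6 = 0.74 × 0.69 × 2.75 = 1.404 m³/s
w_7 = (17.6 − 13.6)/2 = 2 m; q_7 = 0.49 × 0.30 × 2 = 0.2940 m³/s
Q = Σ qᵢ = 8.530 m³/s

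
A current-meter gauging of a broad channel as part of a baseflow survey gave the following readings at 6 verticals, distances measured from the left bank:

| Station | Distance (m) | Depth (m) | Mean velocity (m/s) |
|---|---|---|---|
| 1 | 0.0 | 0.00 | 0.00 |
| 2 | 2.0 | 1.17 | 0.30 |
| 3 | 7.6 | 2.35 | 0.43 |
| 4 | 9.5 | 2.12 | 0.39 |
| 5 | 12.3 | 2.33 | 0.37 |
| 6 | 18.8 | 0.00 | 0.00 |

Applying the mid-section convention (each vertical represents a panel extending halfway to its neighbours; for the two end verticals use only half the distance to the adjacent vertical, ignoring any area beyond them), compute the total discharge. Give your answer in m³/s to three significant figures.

w_2 = (7.6 − 0.0)/2 = 3.8 m; q_2 = 0.30 × 1.17 × 3.8 = 1.334 m³/s
w_3 = (9.5 − 2.0)/2 = 3.75 m; q_3 = 0.43 × 2.35 × 3.75 = 3.789 m³/s
w_4 = (12.3 − 7.6)/2 = 2.35 m; q_4 = 0.39 × 2.12 × 2.35 = 1.943 m³/s
w_5 = (18.8 − 9.5)/2 = 4.65 m; q_5 = 0.37 × 2.33 × 4.65 = 4.009 m³/s
Stations 1, 6 contribute zero (depth or velocity is 0).
Q = Σ qᵢ = 11.07 m³/s

11.1 m³/s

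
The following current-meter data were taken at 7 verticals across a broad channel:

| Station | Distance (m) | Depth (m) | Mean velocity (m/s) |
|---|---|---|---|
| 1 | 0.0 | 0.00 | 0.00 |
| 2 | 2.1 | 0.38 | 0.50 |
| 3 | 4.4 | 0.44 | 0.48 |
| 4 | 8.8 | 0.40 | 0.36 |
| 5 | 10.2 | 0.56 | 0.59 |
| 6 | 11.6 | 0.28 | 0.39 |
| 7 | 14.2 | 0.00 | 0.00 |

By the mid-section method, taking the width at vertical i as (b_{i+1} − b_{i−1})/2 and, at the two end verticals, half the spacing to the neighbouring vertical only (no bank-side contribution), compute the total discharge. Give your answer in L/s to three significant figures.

w_2 = (4.4 − 0.0)/2 = 2.2 m; q_2 = 0.50 × 0.38 × 2.2 = 0.4180 m³/s
w_3 = (8.8 − 2.1)/2 = 3.35 m; q_3 = 0.48 × 0.44 × 3.35 = 0.7075 m³/s
w_4 = (10.2 − 4.4)/2 = 2.9 m; q_4 = 0.36 × 0.40 × 2.9 = 0.4176 m³/s
w_5 = (11.6 − 8.8)/2 = 1.4 m; q_5 = 0.59 × 0.56 × 1.4 = 0.4626 m³/s
w_6 = (14.2 − 10.2)/2 = 2 m; q_6 = 0.39 × 0.28 × 2 = 0.2184 m³/s
Stations 1, 7 contribute zero (depth or velocity is 0).
Q = Σ qᵢ = 2.224 m³/s
= 2.224 × 1000 = 2224 L/s

2220 L/s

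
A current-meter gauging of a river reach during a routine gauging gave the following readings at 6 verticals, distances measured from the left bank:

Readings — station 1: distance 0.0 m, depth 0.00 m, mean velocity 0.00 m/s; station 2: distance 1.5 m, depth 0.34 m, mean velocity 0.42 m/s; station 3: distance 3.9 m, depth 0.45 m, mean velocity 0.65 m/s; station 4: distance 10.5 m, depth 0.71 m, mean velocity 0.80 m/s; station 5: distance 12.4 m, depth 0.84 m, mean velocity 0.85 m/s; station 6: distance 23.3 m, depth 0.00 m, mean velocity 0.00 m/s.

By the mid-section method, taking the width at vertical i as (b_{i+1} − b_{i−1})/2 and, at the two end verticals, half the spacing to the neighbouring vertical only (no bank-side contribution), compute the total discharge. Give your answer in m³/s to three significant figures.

w_2 = (3.9 − 0.0)/2 = 1.95 m; q_2 = 0.42 × 0.34 × 1.95 = 0.2785 m³/s
w_3 = (10.5 − 1.5)/2 = 4.5 m; q_3 = 0.65 × 0.45 × 4.5 = 1.316 m³/s
w_4 = (12.4 − 3.9)/2 = 4.25 m; q_4 = 0.80 × 0.71 × 4.25 = 2.414 m³/s
w_5 = (23.3 − 10.5)/2 = 6.4 m; q_5 = 0.85 × 0.84 × 6.4 = 4.570 m³/s
Stations 1, 6 contribute zero (depth or velocity is 0).
Q = Σ qᵢ = 8.578 m³/s

8.58 m³/s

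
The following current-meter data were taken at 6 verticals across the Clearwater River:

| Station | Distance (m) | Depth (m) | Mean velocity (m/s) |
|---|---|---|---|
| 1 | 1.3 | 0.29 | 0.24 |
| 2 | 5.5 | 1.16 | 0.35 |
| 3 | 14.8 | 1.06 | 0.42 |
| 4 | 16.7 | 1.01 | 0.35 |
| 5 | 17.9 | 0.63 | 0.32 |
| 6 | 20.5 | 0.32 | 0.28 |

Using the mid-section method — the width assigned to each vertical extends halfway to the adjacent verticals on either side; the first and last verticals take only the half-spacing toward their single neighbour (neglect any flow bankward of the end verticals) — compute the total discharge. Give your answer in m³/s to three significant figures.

6.43 m³/s

w_1 = (5.5 − 1.3)/2 = 2.1 m; q_1 = 0.24 × 0.29 × 2.1 = 0.1462 m³/s
w_2 = (14.8 − 1.3)/2 = 6.75 m; q_2 = 0.35 × 1.16 × 6.75 = 2.741 m³/s
w_3 = (16.7 − 5.5)/2 = 5.6 m; q_3 = 0.42 × 1.06 × 5.6 = 2.493 m³/s
w_4 = (17.9 − 14.8)/2 = 1.55 m; q_4 = 0.35 × 1.01 × 1.55 = 0.5479 m³/s
w_5 = (20.5 − 16.7)/2 = 1.9 m; q_5 = 0.32 × 0.63 × 1.9 = 0.3830 m³/s
w_6 = (20.5 − 17.9)/2 = 1.3 m; q_6 = 0.28 × 0.32 × 1.3 = 0.1165 m³/s
Q = Σ qᵢ = 6.427 m³/s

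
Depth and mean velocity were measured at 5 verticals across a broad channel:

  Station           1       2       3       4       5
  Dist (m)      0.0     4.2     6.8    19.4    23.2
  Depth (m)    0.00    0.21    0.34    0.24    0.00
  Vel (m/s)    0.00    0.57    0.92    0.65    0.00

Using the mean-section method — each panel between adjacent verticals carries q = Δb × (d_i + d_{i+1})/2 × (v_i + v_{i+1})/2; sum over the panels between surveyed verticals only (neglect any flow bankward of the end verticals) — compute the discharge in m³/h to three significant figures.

13200 m³/h

Panel 1-2: Δb = 4.2 m, d̄ = (0.00+0.21)/2 = 0.105, v̄ = (0.00+0.57)/2 = 0.285 → q = 4.2×0.105×0.285 = 0.1257 m³/s
Panel 2-3: Δb = 2.6 m, d̄ = (0.21+0.34)/2 = 0.275, v̄ = (0.57+0.92)/2 = 0.745 → q = 2.6×0.275×0.745 = 0.5327 m³/s
Panel 3-4: Δb = 12.6 m, d̄ = (0.34+0.24)/2 = 0.29, v̄ = (0.92+0.65)/2 = 0.785 → q = 12.6×0.29×0.785 = 2.868 m³/s
Panel 4-5: Δb = 3.8 m, d̄ = (0.24+0.00)/2 = 0.12, v̄ = (0.65+0.00)/2 = 0.325 → q = 3.8×0.12×0.325 = 0.1482 m³/s
Q = Σ q = 3.675 m³/s
= 3.675 × 3600 = 13230 m³/h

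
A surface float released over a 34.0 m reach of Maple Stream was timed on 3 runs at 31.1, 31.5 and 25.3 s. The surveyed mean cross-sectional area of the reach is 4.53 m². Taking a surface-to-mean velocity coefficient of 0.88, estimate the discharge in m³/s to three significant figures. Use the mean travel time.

t̄ = (31.1 + 31.5 + 25.3) / 3 = 29.3 s
v_surface = L / t̄ = 34.0 / 29.3 = 1.160 m/s
v_mean = 0.88 × 1.160 = 1.021 m/s
Q = A × v_mean = 4.53 × 1.021 = 4.626 m³/s

4.63 m³/s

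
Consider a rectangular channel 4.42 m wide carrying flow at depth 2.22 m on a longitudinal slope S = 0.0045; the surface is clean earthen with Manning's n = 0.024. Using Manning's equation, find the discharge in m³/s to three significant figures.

29.4 m³/s

A = b·y = 4.42 × 2.22 = 9.812 m²
P = b + 2y = 4.42 + 2×2.22 = 8.860 m
R = A/P = 9.812/8.860 = 1.107 m
Q = (1/n)·A·R^(2/3)·S^(1/2) = (1/0.024) × 9.812 × 1.107^(2/3) × 0.0045^(1/2) = 29.36 m³/s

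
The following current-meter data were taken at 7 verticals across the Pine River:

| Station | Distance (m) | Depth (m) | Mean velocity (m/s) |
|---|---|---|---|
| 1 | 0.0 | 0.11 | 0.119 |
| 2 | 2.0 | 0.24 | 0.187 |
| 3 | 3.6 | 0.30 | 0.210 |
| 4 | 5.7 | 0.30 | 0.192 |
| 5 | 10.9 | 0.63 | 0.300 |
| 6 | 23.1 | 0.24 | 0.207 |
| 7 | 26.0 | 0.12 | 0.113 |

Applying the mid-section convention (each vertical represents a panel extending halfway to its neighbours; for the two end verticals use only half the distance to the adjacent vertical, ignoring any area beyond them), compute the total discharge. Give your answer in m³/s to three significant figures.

2.46 m³/s

w_1 = (2.0 − 0.0)/2 = 1 m; q_1 = 0.119 × 0.11 × 1 = 0.01309 m³/s
w_2 = (3.6 − 0.0)/2 = 1.8 m; q_2 = 0.187 × 0.24 × 1.8 = 0.08078 m³/s
w_3 = (5.7 − 2.0)/2 = 1.85 m; q_3 = 0.210 × 0.30 × 1.85 = 0.1166 m³/s
w_4 = (10.9 − 3.6)/2 = 3.65 m; q_4 = 0.192 × 0.30 × 3.65 = 0.2102 m³/s
w_5 = (23.1 − 5.7)/2 = 8.7 m; q_5 = 0.300 × 0.63 × 8.7 = 1.644 m³/s
w_6 = (26.0 − 10.9)/2 = 7.55 m; q_6 = 0.207 × 0.24 × 7.55 = 0.3751 m³/s
w_7 = (26.0 − 23.1)/2 = 1.45 m; q_7 = 0.113 × 0.12 × 1.45 = 0.01966 m³/s
Q = Σ qᵢ = 2.460 m³/s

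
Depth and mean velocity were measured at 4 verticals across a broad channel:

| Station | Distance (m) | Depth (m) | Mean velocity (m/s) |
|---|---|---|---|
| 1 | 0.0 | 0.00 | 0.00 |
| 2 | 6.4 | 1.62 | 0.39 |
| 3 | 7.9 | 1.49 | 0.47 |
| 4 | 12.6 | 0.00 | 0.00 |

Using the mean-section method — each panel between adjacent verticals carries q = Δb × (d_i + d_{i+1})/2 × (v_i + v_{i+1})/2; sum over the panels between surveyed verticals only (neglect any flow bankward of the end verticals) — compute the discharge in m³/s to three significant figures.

Panel 1-2: Δb = 6.4 m, d̄ = (0.00+1.62)/2 = 0.81, v̄ = (0.00+0.39)/2 = 0.195 → q = 6.4×0.81×0.195 = 1.011 m³/s
Panel 2-3: Δb = 1.5 m, d̄ = (1.62+1.49)/2 = 1.555, v̄ = (0.39+0.47)/2 = 0.43 → q = 1.5×1.555×0.43 = 1.003 m³/s
Panel 3-4: Δb = 4.7 m, d̄ = (1.49+0.00)/2 = 0.745, v̄ = (0.47+0.00)/2 = 0.235 → q = 4.7×0.745×0.235 = 0.8229 m³/s
Q = Σ q = 2.837 m³/s

2.84 m³/s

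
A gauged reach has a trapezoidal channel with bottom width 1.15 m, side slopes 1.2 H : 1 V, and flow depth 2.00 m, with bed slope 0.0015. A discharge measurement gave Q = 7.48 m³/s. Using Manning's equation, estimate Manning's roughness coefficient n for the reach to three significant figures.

0.0358

A = (b + z·y)·y = (1.15 + 1.2×2.00)×2.00 = 7.100 m²
P = b + 2y√(1+z²) = 1.15 + 2×2.00×√(1+1.2²) = 7.398 m
R = A/P = 7.100/7.398 = 0.9597 m
n = (1/Q)·A·R^(2/3)·S^(1/2) = (1/7.48) × 7.100 × 0.9729 × 0.03873 = 0.03577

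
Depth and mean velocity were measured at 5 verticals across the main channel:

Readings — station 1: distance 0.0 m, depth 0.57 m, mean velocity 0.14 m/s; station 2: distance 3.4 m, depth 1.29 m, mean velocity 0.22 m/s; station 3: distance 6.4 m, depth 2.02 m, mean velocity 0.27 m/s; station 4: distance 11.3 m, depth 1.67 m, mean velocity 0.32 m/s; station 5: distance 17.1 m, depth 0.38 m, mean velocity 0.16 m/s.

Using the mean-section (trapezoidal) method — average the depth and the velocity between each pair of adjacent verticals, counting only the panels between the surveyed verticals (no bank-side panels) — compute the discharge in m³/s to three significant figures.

Panel 1-2: Δb = 3.4 m, d̄ = (0.57+1.29)/2 = 0.93, v̄ = (0.14+0.22)/2 = 0.18 → q = 3.4×0.93×0.18 = 0.5692 m³/s
Panel 2-3: Δb = 3 m, d̄ = (1.29+2.02)/2 = 1.655, v̄ = (0.22+0.27)/2 = 0.245 → q = 3×1.655×0.245 = 1.216 m³/s
Panel 3-4: Δb = 4.9 m, d̄ = (2.02+1.67)/2 = 1.845, v̄ = (0.27+0.32)/2 = 0.295 → q = 4.9×1.845×0.295 = 2.667 m³/s
Panel 4-5: Δb = 5.8 m, d̄ = (1.67+0.38)/2 = 1.025, v̄ = (0.32+0.16)/2 = 0.24 → q = 5.8×1.025×0.24 = 1.427 m³/s
Q = Σ q = 5.879 m³/s

5.88 m³/s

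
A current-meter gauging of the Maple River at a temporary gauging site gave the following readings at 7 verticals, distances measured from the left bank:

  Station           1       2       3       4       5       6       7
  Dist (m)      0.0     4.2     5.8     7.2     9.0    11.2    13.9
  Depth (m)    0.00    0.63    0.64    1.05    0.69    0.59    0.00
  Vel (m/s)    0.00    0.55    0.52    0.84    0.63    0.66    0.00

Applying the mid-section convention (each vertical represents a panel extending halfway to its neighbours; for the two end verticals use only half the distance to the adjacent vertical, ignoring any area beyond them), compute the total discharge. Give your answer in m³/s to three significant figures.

4.74 m³/s

w_2 = (5.8 − 0.0)/2 = 2.9 m; q_2 = 0.55 × 0.63 × 2.9 = 1.005 m³/s
w_3 = (7.2 − 4.2)/2 = 1.5 m; q_3 = 0.52 × 0.64 × 1.5 = 0.4992 m³/s
w_4 = (9.0 − 5.8)/2 = 1.6 m; q_4 = 0.84 × 1.05 × 1.6 = 1.411 m³/s
w_5 = (11.2 − 7.2)/2 = 2 m; q_5 = 0.63 × 0.69 × 2 = 0.8694 m³/s
w_6 = (13.9 − 9.0)/2 = 2.45 m; q_6 = 0.66 × 0.59 × 2.45 = 0.9540 m³/s
Stations 1, 7 contribute zero (depth or velocity is 0).
Q = Σ qᵢ = 4.739 m³/s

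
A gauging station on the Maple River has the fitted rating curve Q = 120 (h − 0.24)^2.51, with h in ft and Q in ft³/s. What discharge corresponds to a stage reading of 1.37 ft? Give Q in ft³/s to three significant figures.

163 ft³/s

Q = 120 × (1.37 − 0.24)^2.51 = 120 × 1.13^2.51 = 163.1 ft³/s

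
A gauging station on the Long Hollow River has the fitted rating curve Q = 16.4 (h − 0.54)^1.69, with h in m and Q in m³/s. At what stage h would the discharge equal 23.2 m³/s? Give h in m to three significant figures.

h − h₀ = (Q/C)^(1/b) = (23.2/16.4)^(1/1.69) = 1.228 m
h = 0.54 + 1.228 = 1.768 m

1.77 m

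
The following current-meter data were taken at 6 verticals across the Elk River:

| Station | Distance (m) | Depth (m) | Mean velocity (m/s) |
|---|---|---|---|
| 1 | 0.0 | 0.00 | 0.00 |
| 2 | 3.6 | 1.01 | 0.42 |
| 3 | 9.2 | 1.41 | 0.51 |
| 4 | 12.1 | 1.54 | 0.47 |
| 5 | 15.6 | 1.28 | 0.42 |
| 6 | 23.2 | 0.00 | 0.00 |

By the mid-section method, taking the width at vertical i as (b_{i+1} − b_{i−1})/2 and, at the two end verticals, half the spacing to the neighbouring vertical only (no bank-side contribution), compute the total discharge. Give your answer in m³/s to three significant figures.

w_2 = (9.2 − 0.0)/2 = 4.6 m; q_2 = 0.42 × 1.01 × 4.6 = 1.951 m³/s
w_3 = (12.1 − 3.6)/2 = 4.25 m; q_3 = 0.51 × 1.41 × 4.25 = 3.056 m³/s
w_4 = (15.6 − 9.2)/2 = 3.2 m; q_4 = 0.47 × 1.54 × 3.2 = 2.316 m³/s
w_5 = (23.2 − 12.1)/2 = 5.55 m; q_5 = 0.42 × 1.28 × 5.55 = 2.984 m³/s
Stations 1, 6 contribute zero (depth or velocity is 0).
Q = Σ qᵢ = 10.31 m³/s

10.3 m³/s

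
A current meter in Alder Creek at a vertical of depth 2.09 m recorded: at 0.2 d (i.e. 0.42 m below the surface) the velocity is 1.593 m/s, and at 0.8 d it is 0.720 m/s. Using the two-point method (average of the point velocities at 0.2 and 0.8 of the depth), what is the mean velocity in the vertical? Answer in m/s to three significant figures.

v̄ = (1.593 + 0.720) / 2 = 1.157 m/s

1.16 m/s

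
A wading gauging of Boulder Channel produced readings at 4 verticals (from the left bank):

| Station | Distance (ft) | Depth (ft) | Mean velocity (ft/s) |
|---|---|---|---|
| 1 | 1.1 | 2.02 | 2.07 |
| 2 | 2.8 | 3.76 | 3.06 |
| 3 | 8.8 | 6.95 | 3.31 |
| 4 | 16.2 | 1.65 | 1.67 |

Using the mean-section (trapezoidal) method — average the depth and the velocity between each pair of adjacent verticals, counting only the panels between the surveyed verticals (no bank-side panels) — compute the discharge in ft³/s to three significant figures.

194 ft³/s

Panel 1-2: Δb = 1.7 ft, d̄ = (2.02+3.76)/2 = 2.89, v̄ = (2.07+3.06)/2 = 2.565 → q = 1.7×2.89×2.565 = 12.60 ft³/s
Panel 2-3: Δb = 6 ft, d̄ = (3.76+6.95)/2 = 5.355, v̄ = (3.06+3.31)/2 = 3.185 → q = 6×5.355×3.185 = 102.3 ft³/s
Panel 3-4: Δb = 7.4 ft, d̄ = (6.95+1.65)/2 = 4.3, v̄ = (3.31+1.67)/2 = 2.49 → q = 7.4×4.3×2.49 = 79.23 ft³/s
Q = Σ q = 194.2 ft³/s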